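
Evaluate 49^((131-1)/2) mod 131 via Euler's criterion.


p = 131 is prime and the exponent is (p-1)/2 = 65, so by Euler's criterion 49^65 = (49/131) = +1 or -1 mod 131.
Compute by square-and-multiply:
  65 = 64 + 1 (binary 1000001)
  Repeated squaring mod 131: 49^1 = 49, 49^2 = 43, 49^4 = 15, 49^8 = 94, 49^16 = 59, 49^32 = 75, 49^64 = 123
  49^65 = 49^64 * 49^1 = 123 * 49 mod 131
    123 * 49 = 6027 = 1 mod 131
  49^65 = 1 mod 131
Result 1: 49 is a quadratic residue mod 131.
49^65 mod 131 = 1

1


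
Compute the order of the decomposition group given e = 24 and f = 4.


|D_P| = e * f
= 24 * 4
= 96

96


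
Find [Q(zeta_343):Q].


The degree equals Euler's totient phi(343).
343 = 7^3
phi(343) = 294

294


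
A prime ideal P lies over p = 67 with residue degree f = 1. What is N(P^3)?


N(P^a) = p^(a*f)
= 67^(3*1)
= 67^3
= 300763

300763


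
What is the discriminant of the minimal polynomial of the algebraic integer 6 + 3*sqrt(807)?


The element 6 + 3*sqrt(807) has minimal polynomial:
x^2 - 12*x - 7227
Discriminant = (-12)^2 - 4*(-7227)
= 144 + 28908
= 29052

29052


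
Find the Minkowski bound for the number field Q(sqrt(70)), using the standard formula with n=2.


d = 70, d mod 4 = 2, so disc(K) = 4d = 280; |disc(K)| = 280
Real quadratic field, so n = 2, s = r2 = 0, r1 = 2
M = (n!/n^n) * (4/pi)^s * sqrt(|disc(K)|) = (2!/2^2) * (4/pi)^0 * sqrt(280)
= 0.5 * 1.000000 * 16.733201
= 8.3666

8.3666


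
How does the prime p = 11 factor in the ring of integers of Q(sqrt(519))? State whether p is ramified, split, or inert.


K = Q(sqrt(519)). Since d mod 4 = 3, disc(K) = 2076.
Check p | disc: 2076 mod 11 = 8.
p does not divide disc. Compute Legendre symbol (d/p):
2^((11-1)/2) mod 11 = -1
(d/p) = -1, so p is inert: (p) stays prime with e=1, f=2, g=1.
Therefore p is inert.

inert


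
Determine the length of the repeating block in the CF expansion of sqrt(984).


Run the CF algorithm for sqrt(984).
a_0 = floor(sqrt(984)) = 31; set m_0=0, q_0=1.
Recurrence: m' = q*a - m,  q' = (d - m'^2)/q,  a' = floor((a_0 + m')/q').
  step 1: m=31, q=23, a=2
  step 2: m=15, q=33, a=1
  step 3: m=18, q=20, a=2
  step 4: m=22, q=25, a=2
  step 5: m=28, q=8, a=7
  step 6: m=28, q=25, a=2
  step 7: m=22, q=20, a=2
  step 8: m=18, q=33, a=1
  step 9: m=15, q=23, a=2
  step 10: m=31, q=1, a=62
a_10 = 2*a_0 = 62, so the period closes here.
sqrt(984) = [31; 2, 1, 2, 2, 7, 2, 2, 1, 2, 62]
Period length = 10

10


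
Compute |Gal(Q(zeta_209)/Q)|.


|Gal(Q(zeta_209)/Q)| = phi(209)
= 180

180


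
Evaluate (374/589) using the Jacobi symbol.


Compute (374/589) via quadratic reciprocity:
  pull out 2: (2/589) = -1  (since 589 mod 8 = 5)
  reciprocity: (187/589) -> +(589/187)
  reduce: (28/187)
  pull out 2: (2/187) = -1  (since 187 mod 8 = 3)
  pull out 2: (2/187) = -1  (since 187 mod 8 = 3)
  reciprocity: (7/187) -> -(187/7)
  reduce: (5/7)
  reciprocity: (5/7) -> +(7/5)
  reduce: (2/5)
  pull out 2: (2/5) = -1  (since 5 mod 8 = 5)
  (1/5) = 1
Product of signs = -1

-1


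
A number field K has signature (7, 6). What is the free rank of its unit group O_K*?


By Dirichlet's unit theorem:
rank = r1 + r2 - 1
= 7 + 6 - 1
= 12

12


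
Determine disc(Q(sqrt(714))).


For K = Q(sqrt(d)) with d squarefree: disc(K) = d if d = 1 mod 4, and disc(K) = 4d if d = 2 or 3 mod 4.
Here d = 714, and d mod 4 = 2.
d = 2 mod 4, not 1 (O_K = Z[sqrt(d)]), so disc(K) = 4d = 4 * (714) = 2856

2856


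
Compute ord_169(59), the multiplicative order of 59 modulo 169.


We want ord_169(59), the smallest k >= 1 with 59^k = 1 mod 169.
n = 169 = 13^2, phi(169) = 156; the order divides phi(n).
Divisors of 156: 1, 2, 3, 4, 6, 12, 13, 26, 39, 52, 78, 156
Repeated squaring mod 169: 59^1 = 59, 59^2 = 101, 59^4 = 61, 59^8 = 3, 59^16 = 9, 59^32 = 81, 59^64 = 139, 59^128 = 55
Test divisors in increasing order:
  k=1: 59^1 = 59 mod 169
  k=2: 59^2 = 101 mod 169
  k=3: 59^3 = 101 * 59 = 44 mod 169
  k=4: 59^4 = 61 mod 169
  k=6: 59^6 = 61 * 101 = 77 mod 169
  k=12: 59^12 = 3 * 61 = 14 mod 169
  k=13: 59^13 = 3 * 61 * 59 = 150 mod 169
  k=26: 59^26 = 9 * 3 * 101 = 23 mod 169
  k=39: 59^39 = 81 * 61 * 101 * 59 = 70 mod 169
  k=52: 59^52 = 81 * 9 * 61 = 22 mod 169
  k=78: 59^78 = 139 * 3 * 61 * 101 = 168 mod 169
  k=156: 59^156 = 55 * 9 * 3 * 61 = 1 mod 169  <- first divisor giving 1
Order = 156

156


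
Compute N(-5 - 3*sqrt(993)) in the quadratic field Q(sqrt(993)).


N(a + b*sqrt(d)) = a^2 - d*b^2
= (-5)^2 - (993)*(-3)^2
= 25 - 8937
= -8912

-8912


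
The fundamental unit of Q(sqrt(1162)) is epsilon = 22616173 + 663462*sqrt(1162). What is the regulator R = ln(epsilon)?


epsilon = 22616173 + 663462*sqrt(1162)
= 4.5232e+07
R = ln(4.5232e+07)
= 17.6273

17.6273


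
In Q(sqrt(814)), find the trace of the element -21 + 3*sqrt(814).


Tr(a + b*sqrt(d)) = (a + b*sqrt(d)) + (a - b*sqrt(d)) = 2a
= 2 * (-21)
= -42

-42


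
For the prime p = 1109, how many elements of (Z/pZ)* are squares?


For prime p, the number of non-zero quadratic residues is (p-1)/2.
= (1109-1)/2
= 554

554


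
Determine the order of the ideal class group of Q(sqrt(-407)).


K = Q(sqrt(-407)). d mod 4 = 1, so D = disc(K) = d = -407
h(K) equals the number of primitive reduced positive-definite forms (a, b, c) = a*x^2 + b*x*y + c*y^2 with b^2 - 4ac = D,
where reduced means |b| <= a <= c, with b >= 0 whenever |b| = a or a = c, and primitive means gcd(a, b, c) = 1.
Reduced forces 3a^2 <= |D| = 407, so 1 <= a <= 11; b must have the parity of D, and c = (b^2 - D)/(4a) must be an integer >= a.
Enumerate a = 1..11, b in [-a, a]:
  a=1: (1, 1, 102)  [1]
  a=2: (2, -1, 51), (2, 1, 51)  [2]
  a=3: (3, -1, 34), (3, 1, 34)  [2]
  a=4: (4, -3, 26), (4, 3, 26)  [2]
  a=5: none
  a=6: (6, -5, 18), (6, -1, 17), (6, 1, 17), (6, 5, 18)  [4]
  a=7: none
  a=8: (8, -3, 13), (8, 3, 13)  [2]
  a=9: (9, -5, 12), (9, 5, 12)  [2]
  a=10: none
  a=11: (11, 11, 12)  [1]
Total reduced forms: 1 + 2 + 2 + 2 + 4 + 2 + 2 + 1 = 16
h = 16

16


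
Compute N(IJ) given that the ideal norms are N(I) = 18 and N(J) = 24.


N(IJ) = N(I) * N(J)
= 18 * 24
= 432

432


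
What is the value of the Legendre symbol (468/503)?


p = 503 is prime, so compute (468/503) with the reciprocity algorithm (Jacobi-symbol steps: pull out 2s via (2/n), flip via reciprocity, reduce):
  pull out 2: (2/503) = +1  (since 503 mod 8 = 7)
  pull out 2: (2/503) = +1  (since 503 mod 8 = 7)
  reciprocity: (117/503) -> +(503/117)
  reduce: (35/117)
  reciprocity: (35/117) -> +(117/35)
  reduce: (12/35)
  pull out 2: (2/35) = -1  (since 35 mod 8 = 3)
  pull out 2: (2/35) = -1  (since 35 mod 8 = 3)
  reciprocity: (3/35) -> -(35/3)
  reduce: (2/3)
  pull out 2: (2/3) = -1  (since 3 mod 8 = 3)
  (1/3) = 1
Product of signs = 1
(468/503) = 1

1


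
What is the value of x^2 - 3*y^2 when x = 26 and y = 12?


x^2 - d*y^2
= 26^2 - 3*12^2
= 676 - 432
= 244

244


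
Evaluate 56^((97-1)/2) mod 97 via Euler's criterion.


p = 97 is prime and the exponent is (p-1)/2 = 48, so by Euler's criterion 56^48 = (56/97) = +1 or -1 mod 97.
Compute by square-and-multiply:
  48 = 32 + 16 (binary 110000)
  Repeated squaring mod 97: 56^1 = 56, 56^2 = 32, 56^4 = 54, 56^8 = 6, 56^16 = 36, 56^32 = 35
  56^48 = 56^32 * 56^16 = 35 * 36 mod 97
    35 * 36 = 1260 = 96 mod 97
  56^48 = 96 mod 97
Result 96 = p - 1 = -1 mod 97: 56 is a quadratic non-residue mod 97. As a residue in [0, p-1] the value is 96.
56^48 mod 97 = 96

96


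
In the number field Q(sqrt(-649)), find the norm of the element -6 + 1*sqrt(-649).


N(a + b*sqrt(d)) = a^2 - d*b^2
= (-6)^2 - (-649)*(1)^2
= 36 + 649
= 685

685


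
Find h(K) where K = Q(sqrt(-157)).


K = Q(sqrt(-157)). d mod 4 = 3, so D = disc(K) = 4d = -628
h(K) equals the number of primitive reduced positive-definite forms (a, b, c) = a*x^2 + b*x*y + c*y^2 with b^2 - 4ac = D,
where reduced means |b| <= a <= c, with b >= 0 whenever |b| = a or a = c, and primitive means gcd(a, b, c) = 1.
Reduced forces 3a^2 <= |D| = 628, so 1 <= a <= 14; b must have the parity of D, and c = (b^2 - D)/(4a) must be an integer >= a.
Enumerate a = 1..14, b in [-a, a]:
  a=1: (1, 0, 157)  [1]
  a=2: (2, 2, 79)  [1]
  a=3..6: none
  a=7: (7, -4, 23), (7, 4, 23)  [2]
  a=8..12: none
  a=13: (13, -10, 14), (13, 10, 14)  [2]
  a=14: none
Total reduced forms: 1 + 1 + 2 + 2 = 6
h = 6

6


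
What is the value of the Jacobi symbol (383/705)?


Compute (383/705) via quadratic reciprocity:
  reciprocity: (383/705) -> +(705/383)
  reduce: (322/383)
  pull out 2: (2/383) = +1  (since 383 mod 8 = 7)
  reciprocity: (161/383) -> +(383/161)
  reduce: (61/161)
  reciprocity: (61/161) -> +(161/61)
  reduce: (39/61)
  reciprocity: (39/61) -> +(61/39)
  reduce: (22/39)
  pull out 2: (2/39) = +1  (since 39 mod 8 = 7)
  reciprocity: (11/39) -> -(39/11)
  reduce: (6/11)
  pull out 2: (2/11) = -1  (since 11 mod 8 = 3)
  reciprocity: (3/11) -> -(11/3)
  reduce: (2/3)
  pull out 2: (2/3) = -1  (since 3 mod 8 = 3)
  (1/3) = 1
Product of signs = 1

1


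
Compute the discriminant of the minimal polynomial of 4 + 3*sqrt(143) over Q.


The element 4 + 3*sqrt(143) has minimal polynomial:
x^2 - 8*x - 1271
Discriminant = (-8)^2 - 4*(-1271)
= 64 + 5084
= 5148

5148


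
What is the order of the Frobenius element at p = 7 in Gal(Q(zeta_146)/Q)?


The Frobenius at p in Gal(Q(zeta_n)/Q) = (Z/nZ)* is the class of p, so its order is ord_146(7), the smallest k >= 1 with 7^k = 1 mod 146.
n = 146 = 2 * 73, phi(146) = 72; the order divides phi(n).
Divisors of 72: 1, 2, 3, 4, 6, 8, 9, 12, 18, 24, 36, 72
Repeated squaring mod 146: 7^1 = 7, 7^2 = 49, 7^4 = 65, 7^8 = 137, 7^16 = 81, 7^32 = 137, 7^64 = 81
Test divisors in increasing order:
  k=1: 7^1 = 7 mod 146
  k=2: 7^2 = 49 mod 146
  k=3: 7^3 = 49 * 7 = 51 mod 146
  k=4: 7^4 = 65 mod 146
  k=6: 7^6 = 65 * 49 = 119 mod 146
  k=8: 7^8 = 137 mod 146
  k=9: 7^9 = 137 * 7 = 83 mod 146
  k=12: 7^12 = 137 * 65 = 145 mod 146
  k=18: 7^18 = 81 * 49 = 27 mod 146
  k=24: 7^24 = 81 * 137 = 1 mod 146  <- first divisor giving 1
Order = 24

24


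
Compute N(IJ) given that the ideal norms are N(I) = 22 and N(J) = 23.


N(IJ) = N(I) * N(J)
= 22 * 23
= 506

506


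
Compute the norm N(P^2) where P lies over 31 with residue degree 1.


N(P^a) = p^(a*f)
= 31^(2*1)
= 31^2
= 961

961


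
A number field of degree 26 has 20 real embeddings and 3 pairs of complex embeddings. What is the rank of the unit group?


By Dirichlet's unit theorem:
rank = r1 + r2 - 1
= 20 + 3 - 1
= 22

22


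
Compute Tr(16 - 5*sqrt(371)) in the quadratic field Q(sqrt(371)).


Tr(a + b*sqrt(d)) = (a + b*sqrt(d)) + (a - b*sqrt(d)) = 2a
= 2 * (16)
= 32

32


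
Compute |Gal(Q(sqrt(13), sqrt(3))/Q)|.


The 2 square roots of distinct primes are multiplicatively independent over Q,
so [K:Q] = 2^2 and Gal(K/Q) is isomorphic to (Z/2Z)^2.
|Gal| = 2^2 = 4

4


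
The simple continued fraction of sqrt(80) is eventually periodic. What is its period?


Run the CF algorithm for sqrt(80).
a_0 = floor(sqrt(80)) = 8; set m_0=0, q_0=1.
Recurrence: m' = q*a - m,  q' = (d - m'^2)/q,  a' = floor((a_0 + m')/q').
  step 1: m=8, q=16, a=1
  step 2: m=8, q=1, a=16
a_2 = 2*a_0 = 16, so the period closes here.
sqrt(80) = [8; 1, 16]
Period length = 2

2


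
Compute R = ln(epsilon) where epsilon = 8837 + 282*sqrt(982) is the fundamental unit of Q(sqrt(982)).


epsilon = 8837 + 282*sqrt(982)
= 17673.9999
R = ln(17673.9999)
= 9.7798

9.7798


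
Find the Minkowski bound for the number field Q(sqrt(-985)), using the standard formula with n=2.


d = -985, d mod 4 = 3, so disc(K) = 4d = -3940; |disc(K)| = 3940
Imaginary quadratic field, so n = 2, s = r2 = 1, r1 = 0
M = (n!/n^n) * (4/pi)^s * sqrt(|disc(K)|) = (2!/2^2) * (4/pi)^1 * sqrt(3940)
= 0.5 * 1.273240 * 62.769419
= 39.9603

39.9603


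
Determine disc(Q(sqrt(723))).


For K = Q(sqrt(d)) with d squarefree: disc(K) = d if d = 1 mod 4, and disc(K) = 4d if d = 2 or 3 mod 4.
Here d = 723, and d mod 4 = 3.
d = 3 mod 4, not 1 (O_K = Z[sqrt(d)]), so disc(K) = 4d = 4 * (723) = 2892

2892


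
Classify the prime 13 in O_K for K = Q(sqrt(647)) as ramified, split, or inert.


K = Q(sqrt(647)). Since d mod 4 = 3, disc(K) = 2588.
Check p | disc: 2588 mod 13 = 1.
p does not divide disc. Compute Legendre symbol (d/p):
10^((13-1)/2) mod 13 = 1
(d/p) = 1, so p splits: (p) = P*P' with e=1, f=1, g=2.
Therefore p is split.

split


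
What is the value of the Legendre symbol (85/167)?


p = 167 is prime, so compute (85/167) with the reciprocity algorithm (Jacobi-symbol steps: pull out 2s via (2/n), flip via reciprocity, reduce):
  reciprocity: (85/167) -> +(167/85)
  reduce: (82/85)
  pull out 2: (2/85) = -1  (since 85 mod 8 = 5)
  reciprocity: (41/85) -> +(85/41)
  reduce: (3/41)
  reciprocity: (3/41) -> +(41/3)
  reduce: (2/3)
  pull out 2: (2/3) = -1  (since 3 mod 8 = 3)
  (1/3) = 1
Product of signs = 1
(85/167) = 1

1


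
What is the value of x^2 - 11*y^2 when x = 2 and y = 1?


x^2 - d*y^2
= 2^2 - 11*1^2
= 4 - 11
= -7

-7


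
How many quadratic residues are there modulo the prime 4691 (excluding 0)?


For prime p, the number of non-zero quadratic residues is (p-1)/2.
= (4691-1)/2
= 2345

2345


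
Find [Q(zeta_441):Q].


The degree equals Euler's totient phi(441).
441 = 3^2 * 7^2
phi(441) = 252

252


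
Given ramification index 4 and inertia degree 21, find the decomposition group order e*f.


|D_P| = e * f
= 4 * 21
= 84

84


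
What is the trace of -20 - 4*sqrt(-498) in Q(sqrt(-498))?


Tr(a + b*sqrt(d)) = (a + b*sqrt(d)) + (a - b*sqrt(d)) = 2a
= 2 * (-20)
= -40

-40


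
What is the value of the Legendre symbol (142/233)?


p = 233 is prime, so compute (142/233) with the reciprocity algorithm (Jacobi-symbol steps: pull out 2s via (2/n), flip via reciprocity, reduce):
  pull out 2: (2/233) = +1  (since 233 mod 8 = 1)
  reciprocity: (71/233) -> +(233/71)
  reduce: (20/71)
  pull out 2: (2/71) = +1  (since 71 mod 8 = 7)
  pull out 2: (2/71) = +1  (since 71 mod 8 = 7)
  reciprocity: (5/71) -> +(71/5)
  reduce: (1/5)
  (1/5) = 1
Product of signs = 1
(142/233) = 1

1


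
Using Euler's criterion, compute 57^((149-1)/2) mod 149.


p = 149 is prime and the exponent is (p-1)/2 = 74, so by Euler's criterion 57^74 = (57/149) = +1 or -1 mod 149.
Compute by square-and-multiply:
  74 = 64 + 8 + 2 (binary 1001010)
  Repeated squaring mod 149: 57^1 = 57, 57^2 = 120, 57^4 = 96, 57^8 = 127, 57^16 = 37, 57^32 = 28, 57^64 = 39
  57^74 = 57^64 * 57^8 * 57^2 = 39 * 127 * 120 mod 149
    39 * 127 = 4953 = 36 mod 149
    36 * 120 = 4320 = 148 mod 149
  57^74 = 148 mod 149
Result 148 = p - 1 = -1 mod 149: 57 is a quadratic non-residue mod 149. As a residue in [0, p-1] the value is 148.
57^74 mod 149 = 148

148


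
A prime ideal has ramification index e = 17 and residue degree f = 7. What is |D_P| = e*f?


|D_P| = e * f
= 17 * 7
= 119

119


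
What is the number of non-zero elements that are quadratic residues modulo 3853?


For prime p, the number of non-zero quadratic residues is (p-1)/2.
= (3853-1)/2
= 1926

1926


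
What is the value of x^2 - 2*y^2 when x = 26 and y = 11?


x^2 - d*y^2
= 26^2 - 2*11^2
= 676 - 242
= 434

434


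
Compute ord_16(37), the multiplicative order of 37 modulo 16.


We want ord_16(37), the smallest k >= 1 with 37^k = 1 mod 16.
n = 16 = 2^4, phi(16) = 8; the order divides phi(n).
Divisors of 8: 1, 2, 4, 8
Repeated squaring mod 16: 37^1 = 5, 37^2 = 9, 37^4 = 1, 37^8 = 1
Test divisors in increasing order:
  k=1: 37^1 = 5 mod 16
  k=2: 37^2 = 9 mod 16
  k=4: 37^4 = 1 mod 16  <- first divisor giving 1
Order = 4

4


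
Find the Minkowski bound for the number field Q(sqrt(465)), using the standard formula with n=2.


d = 465, d mod 4 = 1, so disc(K) = d = 465; |disc(K)| = 465
Real quadratic field, so n = 2, s = r2 = 0, r1 = 2
M = (n!/n^n) * (4/pi)^s * sqrt(|disc(K)|) = (2!/2^2) * (4/pi)^0 * sqrt(465)
= 0.5 * 1.000000 * 21.563859
= 10.7819

10.7819


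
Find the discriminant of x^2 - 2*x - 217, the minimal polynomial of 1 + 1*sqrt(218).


The element 1 + 1*sqrt(218) has minimal polynomial:
x^2 - 2*x - 217
Discriminant = (-2)^2 - 4*(-217)
= 4 + 868
= 872

872


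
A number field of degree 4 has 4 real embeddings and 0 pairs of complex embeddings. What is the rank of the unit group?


By Dirichlet's unit theorem:
rank = r1 + r2 - 1
= 4 + 0 - 1
= 3

3


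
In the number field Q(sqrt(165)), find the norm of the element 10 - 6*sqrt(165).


N(a + b*sqrt(d)) = a^2 - d*b^2
= (10)^2 - (165)*(-6)^2
= 100 - 5940
= -5840

-5840


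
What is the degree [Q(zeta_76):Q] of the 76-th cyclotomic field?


The degree equals Euler's totient phi(76).
76 = 2^2 * 19
phi(76) = 36

36


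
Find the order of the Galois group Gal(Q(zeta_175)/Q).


|Gal(Q(zeta_175)/Q)| = phi(175)
= 120

120


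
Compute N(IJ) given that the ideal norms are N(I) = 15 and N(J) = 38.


N(IJ) = N(I) * N(J)
= 15 * 38
= 570

570


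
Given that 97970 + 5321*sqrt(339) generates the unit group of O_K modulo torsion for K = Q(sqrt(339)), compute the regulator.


epsilon = 97970 + 5321*sqrt(339)
= 195940.0000
R = ln(195940.0000)
= 12.1856

12.1856


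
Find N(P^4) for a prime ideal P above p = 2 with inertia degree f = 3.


N(P^a) = p^(a*f)
= 2^(4*3)
= 2^12
= 4096

4096


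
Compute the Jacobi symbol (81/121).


Compute (81/121) via quadratic reciprocity:
  reciprocity: (81/121) -> +(121/81)
  reduce: (40/81)
  pull out 2: (2/81) = +1  (since 81 mod 8 = 1)
  pull out 2: (2/81) = +1  (since 81 mod 8 = 1)
  pull out 2: (2/81) = +1  (since 81 mod 8 = 1)
  reciprocity: (5/81) -> +(81/5)
  reduce: (1/5)
  (1/5) = 1
Product of signs = 1

1


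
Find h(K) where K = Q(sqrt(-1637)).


K = Q(sqrt(-1637)). d mod 4 = 3, so D = disc(K) = 4d = -6548
h(K) equals the number of primitive reduced positive-definite forms (a, b, c) = a*x^2 + b*x*y + c*y^2 with b^2 - 4ac = D,
where reduced means |b| <= a <= c, with b >= 0 whenever |b| = a or a = c, and primitive means gcd(a, b, c) = 1.
Reduced forces 3a^2 <= |D| = 6548, so 1 <= a <= 46; b must have the parity of D, and c = (b^2 - D)/(4a) must be an integer >= a.
Enumerate a = 1..46, b in [-a, a]:
  a=1: (1, 0, 1637)  [1]
  a=2: (2, 2, 819)  [1]
  a=3: (3, -2, 546), (3, 2, 546)  [2]
  a=4..5: none
  a=6: (6, -2, 273), (6, 2, 273)  [2]
  a=7: (7, -2, 234), (7, 2, 234)  [2]
  a=8: none
  a=9: (9, -2, 182), (9, 2, 182)  [2]
  a=10..12: none
  a=13: (13, -2, 126), (13, 2, 126)  [2]
  a=14: (14, -2, 117), (14, 2, 117)  [2]
  a=15..17: none
  a=18: (18, -2, 91), (18, 2, 91)  [2]
  a=19: (19, -8, 87), (19, 8, 87)  [2]
  a=20: none
  a=21: (21, -16, 81), (21, -2, 78), (21, 2, 78), (21, 16, 81)  [4]
  a=22..25: none
  a=26: (26, -2, 63), (26, 2, 63)  [2]
  a=27: (27, -16, 63), (27, 16, 63)  [2]
  a=28: none
  a=29: (29, -8, 57), (29, 8, 57)  [2]
  a=30..36: none
  a=37: (37, -36, 53), (37, 36, 53)  [2]
  a=38: (38, -30, 49), (38, 30, 49)  [2]
  a=39: (39, -28, 47), (39, -2, 42), (39, 2, 42), (39, 28, 47)  [4]
  a=40..41: none
  a=42: (42, -26, 43), (42, 26, 43)  [2]
  a=43..46: none
Total reduced forms: 1 + 1 + 2 + 2 + 2 + 2 + 2 + 2 + 2 + 2 + 4 + 2 + 2 + 2 + 2 + 2 + 4 + 2 = 38
h = 38

38


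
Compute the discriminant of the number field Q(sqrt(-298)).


For K = Q(sqrt(d)) with d squarefree: disc(K) = d if d = 1 mod 4, and disc(K) = 4d if d = 2 or 3 mod 4.
Here d = -298, and d mod 4 = 2.
d = 2 mod 4, not 1 (O_K = Z[sqrt(d)]), so disc(K) = 4d = 4 * (-298) = -1192

-1192


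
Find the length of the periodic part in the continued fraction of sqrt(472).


Run the CF algorithm for sqrt(472).
a_0 = floor(sqrt(472)) = 21; set m_0=0, q_0=1.
Recurrence: m' = q*a - m,  q' = (d - m'^2)/q,  a' = floor((a_0 + m')/q').
  step 1: m=21, q=31, a=1
  step 2: m=10, q=12, a=2
  step 3: m=14, q=23, a=1
  step 4: m=9, q=17, a=1
  step 5: m=8, q=24, a=1
  step 6: m=16, q=9, a=4
  step 7: m=20, q=8, a=5
  step 8: m=20, q=9, a=4
  step 9: m=16, q=24, a=1
  step 10: m=8, q=17, a=1
  step 11: m=9, q=23, a=1
  step 12: m=14, q=12, a=2
  step 13: m=10, q=31, a=1
  step 14: m=21, q=1, a=42
a_14 = 2*a_0 = 42, so the period closes here.
sqrt(472) = [21; 1, 2, 1, 1, 1, 4, 5, 4, 1, 1, 1, 2, 1, 42]
Period length = 14

14


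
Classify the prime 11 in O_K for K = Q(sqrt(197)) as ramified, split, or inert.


K = Q(sqrt(197)). Since d mod 4 = 1, disc(K) = 197.
Check p | disc: 197 mod 11 = 10.
p does not divide disc. Compute Legendre symbol (d/p):
10^((11-1)/2) mod 11 = -1
(d/p) = -1, so p is inert: (p) stays prime with e=1, f=2, g=1.
Therefore p is inert.

inert


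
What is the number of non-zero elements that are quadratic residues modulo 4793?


For prime p, the number of non-zero quadratic residues is (p-1)/2.
= (4793-1)/2
= 2396

2396


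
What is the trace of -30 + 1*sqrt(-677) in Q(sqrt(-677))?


Tr(a + b*sqrt(d)) = (a + b*sqrt(d)) + (a - b*sqrt(d)) = 2a
= 2 * (-30)
= -60

-60


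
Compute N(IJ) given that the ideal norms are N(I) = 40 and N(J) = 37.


N(IJ) = N(I) * N(J)
= 40 * 37
= 1480

1480


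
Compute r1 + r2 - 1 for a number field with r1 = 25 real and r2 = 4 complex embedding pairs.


By Dirichlet's unit theorem:
rank = r1 + r2 - 1
= 25 + 4 - 1
= 28

28


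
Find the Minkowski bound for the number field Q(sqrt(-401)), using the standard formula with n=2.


d = -401, d mod 4 = 3, so disc(K) = 4d = -1604; |disc(K)| = 1604
Imaginary quadratic field, so n = 2, s = r2 = 1, r1 = 0
M = (n!/n^n) * (4/pi)^s * sqrt(|disc(K)|) = (2!/2^2) * (4/pi)^1 * sqrt(1604)
= 0.5 * 1.273240 * 40.049969
= 25.4966

25.4966


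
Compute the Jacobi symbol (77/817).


Compute (77/817) via quadratic reciprocity:
  reciprocity: (77/817) -> +(817/77)
  reduce: (47/77)
  reciprocity: (47/77) -> +(77/47)
  reduce: (30/47)
  pull out 2: (2/47) = +1  (since 47 mod 8 = 7)
  reciprocity: (15/47) -> -(47/15)
  reduce: (2/15)
  pull out 2: (2/15) = +1  (since 15 mod 8 = 7)
  (1/15) = 1
Product of signs = -1

-1


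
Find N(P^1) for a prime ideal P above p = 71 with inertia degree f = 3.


N(P^a) = p^(a*f)
= 71^(1*3)
= 71^3
= 357911

357911


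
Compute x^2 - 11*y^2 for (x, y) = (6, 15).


x^2 - d*y^2
= 6^2 - 11*15^2
= 36 - 2475
= -2439

-2439


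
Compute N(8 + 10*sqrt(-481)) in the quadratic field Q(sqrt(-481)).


N(a + b*sqrt(d)) = a^2 - d*b^2
= (8)^2 - (-481)*(10)^2
= 64 + 48100
= 48164

48164


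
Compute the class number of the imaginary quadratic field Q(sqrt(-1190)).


K = Q(sqrt(-1190)). d mod 4 = 2, so D = disc(K) = 4d = -4760
h(K) equals the number of primitive reduced positive-definite forms (a, b, c) = a*x^2 + b*x*y + c*y^2 with b^2 - 4ac = D,
where reduced means |b| <= a <= c, with b >= 0 whenever |b| = a or a = c, and primitive means gcd(a, b, c) = 1.
Reduced forces 3a^2 <= |D| = 4760, so 1 <= a <= 39; b must have the parity of D, and c = (b^2 - D)/(4a) must be an integer >= a.
Enumerate a = 1..39, b in [-a, a]:
  a=1: (1, 0, 1190)  [1]
  a=2: (2, 0, 595)  [1]
  a=3: (3, -2, 397), (3, 2, 397)  [2]
  a=4: none
  a=5: (5, 0, 238)  [1]
  a=6: (6, -4, 199), (6, 4, 199)  [2]
  a=7: (7, 0, 170)  [1]
  a=8: none
  a=9: (9, -8, 134), (9, 8, 134)  [2]
  a=10: (10, 0, 119)  [1]
  a=11: (11, -6, 109), (11, 6, 109)  [2]
  a=12..13: none
  a=14: (14, 0, 85)  [1]
  a=15: (15, -10, 81), (15, 10, 81)  [2]
  a=16: none
  a=17: (17, 0, 70)  [1]
  a=18: (18, -8, 67), (18, 8, 67)  [2]
  a=19: (19, -16, 66), (19, 16, 66)  [2]
  a=20: none
  a=21: (21, -14, 59), (21, 14, 59)  [2]
  a=22: (22, -16, 57), (22, 16, 57)  [2]
  a=23: (23, -22, 57), (23, 22, 57)  [2]
  a=24..26: none
  a=27: (27, -10, 45), (27, 10, 45)  [2]
  a=28: none
  a=29: (29, -24, 46), (29, 24, 46)  [2]
  a=30: (30, -20, 43), (30, 20, 43)  [2]
  a=31: (31, -18, 41), (31, 18, 41)  [2]
  a=32: none
  a=33: (33, -28, 42), (33, -16, 38), (33, 16, 38), (33, 28, 42)  [4]
  a=34: (34, 0, 35)  [1]
  a=35..39: none
Total reduced forms: 1 + 1 + 2 + 1 + 2 + 1 + 2 + 1 + 2 + 1 + 2 + 1 + 2 + 2 + 2 + 2 + 2 + 2 + 2 + 2 + 2 + 4 + 1 = 40
h = 40

40


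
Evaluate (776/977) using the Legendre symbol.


p = 977 is prime, so compute (776/977) with the reciprocity algorithm (Jacobi-symbol steps: pull out 2s via (2/n), flip via reciprocity, reduce):
  pull out 2: (2/977) = +1  (since 977 mod 8 = 1)
  pull out 2: (2/977) = +1  (since 977 mod 8 = 1)
  pull out 2: (2/977) = +1  (since 977 mod 8 = 1)
  reciprocity: (97/977) -> +(977/97)
  reduce: (7/97)
  reciprocity: (7/97) -> +(97/7)
  reduce: (6/7)
  pull out 2: (2/7) = +1  (since 7 mod 8 = 7)
  reciprocity: (3/7) -> -(7/3)
  reduce: (1/3)
  (1/3) = 1
Product of signs = -1
(776/977) = -1

-1


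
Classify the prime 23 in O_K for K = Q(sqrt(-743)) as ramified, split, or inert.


K = Q(sqrt(-743)). Since d mod 4 = 1, disc(K) = -743.
Check p | disc: -743 mod 23 = 16.
p does not divide disc. Compute Legendre symbol (d/p):
16^((23-1)/2) mod 23 = 1
(d/p) = 1, so p splits: (p) = P*P' with e=1, f=1, g=2.
Therefore p is split.

split


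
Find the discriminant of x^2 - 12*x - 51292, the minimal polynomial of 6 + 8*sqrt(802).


The element 6 + 8*sqrt(802) has minimal polynomial:
x^2 - 12*x - 51292
Discriminant = (-12)^2 - 4*(-51292)
= 144 + 205168
= 205312

205312


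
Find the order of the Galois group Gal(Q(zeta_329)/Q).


|Gal(Q(zeta_329)/Q)| = phi(329)
= 276

276


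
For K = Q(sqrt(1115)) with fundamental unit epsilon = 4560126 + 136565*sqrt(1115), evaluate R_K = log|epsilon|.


epsilon = 4560126 + 136565*sqrt(1115)
= 9.1203e+06
R = ln(9.1203e+06)
= 16.0260

16.0260


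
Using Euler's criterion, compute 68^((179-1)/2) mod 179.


p = 179 is prime and the exponent is (p-1)/2 = 89, so by Euler's criterion 68^89 = (68/179) = +1 or -1 mod 179.
Compute by square-and-multiply:
  89 = 64 + 16 + 8 + 1 (binary 1011001)
  Repeated squaring mod 179: 68^1 = 68, 68^2 = 149, 68^4 = 5, 68^8 = 25, 68^16 = 88, 68^32 = 47, 68^64 = 61
  68^89 = 68^64 * 68^16 * 68^8 * 68^1 = 61 * 88 * 25 * 68 mod 179
    61 * 88 = 5368 = 177 mod 179
    177 * 25 = 4425 = 129 mod 179
    129 * 68 = 8772 = 1 mod 179
  68^89 = 1 mod 179
Result 1: 68 is a quadratic residue mod 179.
68^89 mod 179 = 1

1


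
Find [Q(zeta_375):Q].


The degree equals Euler's totient phi(375).
375 = 3 * 5^3
phi(375) = 200

200


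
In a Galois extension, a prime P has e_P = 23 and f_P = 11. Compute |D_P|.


|D_P| = e * f
= 23 * 11
= 253

253


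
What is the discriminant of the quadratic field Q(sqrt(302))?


For K = Q(sqrt(d)) with d squarefree: disc(K) = d if d = 1 mod 4, and disc(K) = 4d if d = 2 or 3 mod 4.
Here d = 302, and d mod 4 = 2.
d = 2 mod 4, not 1 (O_K = Z[sqrt(d)]), so disc(K) = 4d = 4 * (302) = 1208

1208


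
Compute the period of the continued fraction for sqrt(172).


Run the CF algorithm for sqrt(172).
a_0 = floor(sqrt(172)) = 13; set m_0=0, q_0=1.
Recurrence: m' = q*a - m,  q' = (d - m'^2)/q,  a' = floor((a_0 + m')/q').
  step 1: m=13, q=3, a=8
  step 2: m=11, q=17, a=1
  step 3: m=6, q=8, a=2
  step 4: m=10, q=9, a=2
  step 5: m=8, q=12, a=1
  step 6: m=4, q=13, a=1
  step 7: m=9, q=7, a=3
  step 8: m=12, q=4, a=6
  step 9: m=12, q=7, a=3
  step 10: m=9, q=13, a=1
  step 11: m=4, q=12, a=1
  step 12: m=8, q=9, a=2
  step 13: m=10, q=8, a=2
  step 14: m=6, q=17, a=1
  step 15: m=11, q=3, a=8
  step 16: m=13, q=1, a=26
a_16 = 2*a_0 = 26, so the period closes here.
sqrt(172) = [13; 8, 1, 2, 2, 1, 1, 3, 6, 3, 1, 1, 2, 2, 1, 8, 26]
Period length = 16

16


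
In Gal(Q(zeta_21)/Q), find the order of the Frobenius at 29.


The Frobenius at p in Gal(Q(zeta_n)/Q) = (Z/nZ)* is the class of p, so its order is ord_21(29), the smallest k >= 1 with 29^k = 1 mod 21.
n = 21 = 3 * 7, phi(21) = 12; the order divides phi(n).
Divisors of 12: 1, 2, 3, 4, 6, 12
Repeated squaring mod 21: 29^1 = 8, 29^2 = 1, 29^4 = 1, 29^8 = 1
Test divisors in increasing order:
  k=1: 29^1 = 8 mod 21
  k=2: 29^2 = 1 mod 21  <- first divisor giving 1
Order = 2

2


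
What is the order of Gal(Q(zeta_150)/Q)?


|Gal(Q(zeta_150)/Q)| = phi(150)
= 40

40


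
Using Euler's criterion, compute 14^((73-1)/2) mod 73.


p = 73 is prime and the exponent is (p-1)/2 = 36, so by Euler's criterion 14^36 = (14/73) = +1 or -1 mod 73.
Compute by square-and-multiply:
  36 = 32 + 4 (binary 100100)
  Repeated squaring mod 73: 14^1 = 14, 14^2 = 50, 14^4 = 18, 14^8 = 32, 14^16 = 2, 14^32 = 4
  14^36 = 14^32 * 14^4 = 4 * 18 mod 73
    4 * 18 = 72 = 72 mod 73
  14^36 = 72 mod 73
Result 72 = p - 1 = -1 mod 73: 14 is a quadratic non-residue mod 73. As a residue in [0, p-1] the value is 72.
14^36 mod 73 = 72

72


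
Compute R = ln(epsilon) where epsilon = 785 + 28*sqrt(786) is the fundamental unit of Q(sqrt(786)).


epsilon = 785 + 28*sqrt(786)
= 1569.9994
R = ln(1569.9994)
= 7.3588

7.3588


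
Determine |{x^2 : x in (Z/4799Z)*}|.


For prime p, the number of non-zero quadratic residues is (p-1)/2.
= (4799-1)/2
= 2399

2399


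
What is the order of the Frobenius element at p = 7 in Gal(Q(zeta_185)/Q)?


The Frobenius at p in Gal(Q(zeta_n)/Q) = (Z/nZ)* is the class of p, so its order is ord_185(7), the smallest k >= 1 with 7^k = 1 mod 185.
n = 185 = 5 * 37, phi(185) = 144; the order divides phi(n).
Divisors of 144: 1, 2, 3, 4, 6, 8, 9, 12, 16, 18, 24, 36, 48, 72, 144
Repeated squaring mod 185: 7^1 = 7, 7^2 = 49, 7^4 = 181, 7^8 = 16, 7^16 = 71, 7^32 = 46, 7^64 = 81, 7^128 = 86
Test divisors in increasing order:
  k=1: 7^1 = 7 mod 185
  k=2: 7^2 = 49 mod 185
  k=3: 7^3 = 49 * 7 = 158 mod 185
  k=4: 7^4 = 181 mod 185
  k=6: 7^6 = 181 * 49 = 174 mod 185
  k=8: 7^8 = 16 mod 185
  k=9: 7^9 = 16 * 7 = 112 mod 185
  k=12: 7^12 = 16 * 181 = 121 mod 185
  k=16: 7^16 = 71 mod 185
  k=18: 7^18 = 71 * 49 = 149 mod 185
  k=24: 7^24 = 71 * 16 = 26 mod 185
  k=36: 7^36 = 46 * 181 = 1 mod 185  <- first divisor giving 1
Order = 36

36


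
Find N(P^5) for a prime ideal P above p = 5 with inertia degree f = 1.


N(P^a) = p^(a*f)
= 5^(5*1)
= 5^5
= 3125

3125


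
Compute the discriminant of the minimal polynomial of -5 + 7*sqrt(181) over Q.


The element -5 + 7*sqrt(181) has minimal polynomial:
x^2 + 10*x - 8844
Discriminant = (10)^2 - 4*(-8844)
= 100 + 35376
= 35476

35476


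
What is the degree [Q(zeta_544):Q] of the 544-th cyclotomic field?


The degree equals Euler's totient phi(544).
544 = 2^5 * 17
phi(544) = 256

256


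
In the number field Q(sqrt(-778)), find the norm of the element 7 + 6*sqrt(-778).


N(a + b*sqrt(d)) = a^2 - d*b^2
= (7)^2 - (-778)*(6)^2
= 49 + 28008
= 28057

28057


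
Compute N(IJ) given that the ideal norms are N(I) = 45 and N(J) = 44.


N(IJ) = N(I) * N(J)
= 45 * 44
= 1980

1980


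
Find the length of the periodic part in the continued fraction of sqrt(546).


Run the CF algorithm for sqrt(546).
a_0 = floor(sqrt(546)) = 23; set m_0=0, q_0=1.
Recurrence: m' = q*a - m,  q' = (d - m'^2)/q,  a' = floor((a_0 + m')/q').
  step 1: m=23, q=17, a=2
  step 2: m=11, q=25, a=1
  step 3: m=14, q=14, a=2
  step 4: m=14, q=25, a=1
  step 5: m=11, q=17, a=2
  step 6: m=23, q=1, a=46
a_6 = 2*a_0 = 46, so the period closes here.
sqrt(546) = [23; 2, 1, 2, 1, 2, 46]
Period length = 6

6


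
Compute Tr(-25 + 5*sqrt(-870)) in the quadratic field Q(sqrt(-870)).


Tr(a + b*sqrt(d)) = (a + b*sqrt(d)) + (a - b*sqrt(d)) = 2a
= 2 * (-25)
= -50

-50


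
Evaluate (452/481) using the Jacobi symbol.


Compute (452/481) via quadratic reciprocity:
  pull out 2: (2/481) = +1  (since 481 mod 8 = 1)
  pull out 2: (2/481) = +1  (since 481 mod 8 = 1)
  reciprocity: (113/481) -> +(481/113)
  reduce: (29/113)
  reciprocity: (29/113) -> +(113/29)
  reduce: (26/29)
  pull out 2: (2/29) = -1  (since 29 mod 8 = 5)
  reciprocity: (13/29) -> +(29/13)
  reduce: (3/13)
  reciprocity: (3/13) -> +(13/3)
  reduce: (1/3)
  (1/3) = 1
Product of signs = -1

-1


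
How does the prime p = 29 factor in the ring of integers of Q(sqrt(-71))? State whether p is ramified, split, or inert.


K = Q(sqrt(-71)). Since d mod 4 = 1, disc(K) = -71.
Check p | disc: -71 mod 29 = 16.
p does not divide disc. Compute Legendre symbol (d/p):
16^((29-1)/2) mod 29 = 1
(d/p) = 1, so p splits: (p) = P*P' with e=1, f=1, g=2.
Therefore p is split.

split


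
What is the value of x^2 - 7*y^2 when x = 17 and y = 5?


x^2 - d*y^2
= 17^2 - 7*5^2
= 289 - 175
= 114

114


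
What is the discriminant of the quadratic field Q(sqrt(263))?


For K = Q(sqrt(d)) with d squarefree: disc(K) = d if d = 1 mod 4, and disc(K) = 4d if d = 2 or 3 mod 4.
Here d = 263, and d mod 4 = 3.
d = 3 mod 4, not 1 (O_K = Z[sqrt(d)]), so disc(K) = 4d = 4 * (263) = 1052

1052


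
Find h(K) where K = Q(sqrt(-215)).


K = Q(sqrt(-215)). d mod 4 = 1, so D = disc(K) = d = -215
h(K) equals the number of primitive reduced positive-definite forms (a, b, c) = a*x^2 + b*x*y + c*y^2 with b^2 - 4ac = D,
where reduced means |b| <= a <= c, with b >= 0 whenever |b| = a or a = c, and primitive means gcd(a, b, c) = 1.
Reduced forces 3a^2 <= |D| = 215, so 1 <= a <= 8; b must have the parity of D, and c = (b^2 - D)/(4a) must be an integer >= a.
Enumerate a = 1..8, b in [-a, a]:
  a=1: (1, 1, 54)  [1]
  a=2: (2, -1, 27), (2, 1, 27)  [2]
  a=3: (3, -1, 18), (3, 1, 18)  [2]
  a=4: (4, -3, 14), (4, 3, 14)  [2]
  a=5: (5, 5, 12)  [1]
  a=6: (6, -5, 10), (6, -1, 9), (6, 1, 9), (6, 5, 10)  [4]
  a=7: (7, -3, 8), (7, 3, 8)  [2]
  a=8: none
Total reduced forms: 1 + 2 + 2 + 2 + 1 + 4 + 2 = 14
h = 14

14


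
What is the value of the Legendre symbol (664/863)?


p = 863 is prime, so compute (664/863) with the reciprocity algorithm (Jacobi-symbol steps: pull out 2s via (2/n), flip via reciprocity, reduce):
  pull out 2: (2/863) = +1  (since 863 mod 8 = 7)
  pull out 2: (2/863) = +1  (since 863 mod 8 = 7)
  pull out 2: (2/863) = +1  (since 863 mod 8 = 7)
  reciprocity: (83/863) -> -(863/83)
  reduce: (33/83)
  reciprocity: (33/83) -> +(83/33)
  reduce: (17/33)
  reciprocity: (17/33) -> +(33/17)
  reduce: (16/17)
  pull out 2: (2/17) = +1  (since 17 mod 8 = 1)
  pull out 2: (2/17) = +1  (since 17 mod 8 = 1)
  pull out 2: (2/17) = +1  (since 17 mod 8 = 1)
  pull out 2: (2/17) = +1  (since 17 mod 8 = 1)
  (1/17) = 1
Product of signs = -1
(664/863) = -1

-1


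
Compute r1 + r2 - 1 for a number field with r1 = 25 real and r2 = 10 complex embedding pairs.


By Dirichlet's unit theorem:
rank = r1 + r2 - 1
= 25 + 10 - 1
= 34

34


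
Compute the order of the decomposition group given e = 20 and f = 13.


|D_P| = e * f
= 20 * 13
= 260

260


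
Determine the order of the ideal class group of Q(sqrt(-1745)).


K = Q(sqrt(-1745)). d mod 4 = 3, so D = disc(K) = 4d = -6980
h(K) equals the number of primitive reduced positive-definite forms (a, b, c) = a*x^2 + b*x*y + c*y^2 with b^2 - 4ac = D,
where reduced means |b| <= a <= c, with b >= 0 whenever |b| = a or a = c, and primitive means gcd(a, b, c) = 1.
Reduced forces 3a^2 <= |D| = 6980, so 1 <= a <= 48; b must have the parity of D, and c = (b^2 - D)/(4a) must be an integer >= a.
Enumerate a = 1..48, b in [-a, a]:
  a=1: (1, 0, 1745)  [1]
  a=2: (2, 2, 873)  [1]
  a=3: (3, -2, 582), (3, 2, 582)  [2]
  a=4: none
  a=5: (5, 0, 349)  [1]
  a=6: (6, -2, 291), (6, 2, 291)  [2]
  a=7..8: none
  a=9: (9, -2, 194), (9, 2, 194)  [2]
  a=10: (10, 10, 177)  [1]
  a=11: (11, -4, 159), (11, 4, 159)  [2]
  a=12: none
  a=13: (13, -12, 137), (13, 12, 137)  [2]
  a=14: none
  a=15: (15, -10, 118), (15, 10, 118)  [2]
  a=16..17: none
  a=18: (18, -2, 97), (18, 2, 97)  [2]
  a=19..21: none
  a=22: (22, -18, 83), (22, 18, 83)  [2]
  a=23: (23, -14, 78), (23, 14, 78)  [2]
  a=24..25: none
  a=26: (26, -14, 69), (26, 14, 69)  [2]
  a=27: (27, -16, 67), (27, 16, 67)  [2]
  a=28: none
  a=29: (29, -26, 66), (29, 26, 66)  [2]
  a=30: (30, -10, 59), (30, 10, 59)  [2]
  a=31..32: none
  a=33: (33, -26, 58), (33, -4, 53), (33, 4, 53), (33, 26, 58)  [4]
  a=34..38: none
  a=39: (39, -38, 54), (39, -14, 46), (39, 14, 46), (39, 38, 54)  [4]
  a=40: none
  a=41: (41, -20, 45), (41, 20, 45)  [2]
  a=42..48: none
Total reduced forms: 1 + 1 + 2 + 1 + 2 + 2 + 1 + 2 + 2 + 2 + 2 + 2 + 2 + 2 + 2 + 2 + 2 + 4 + 4 + 2 = 40
h = 40

40


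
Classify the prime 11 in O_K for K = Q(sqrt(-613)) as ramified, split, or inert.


K = Q(sqrt(-613)). Since d mod 4 = 3, disc(K) = -2452.
Check p | disc: -2452 mod 11 = 1.
p does not divide disc. Compute Legendre symbol (d/p):
3^((11-1)/2) mod 11 = 1
(d/p) = 1, so p splits: (p) = P*P' with e=1, f=1, g=2.
Therefore p is split.

split


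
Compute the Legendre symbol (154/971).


p = 971 is prime, so compute (154/971) with the reciprocity algorithm (Jacobi-symbol steps: pull out 2s via (2/n), flip via reciprocity, reduce):
  pull out 2: (2/971) = -1  (since 971 mod 8 = 3)
  reciprocity: (77/971) -> +(971/77)
  reduce: (47/77)
  reciprocity: (47/77) -> +(77/47)
  reduce: (30/47)
  pull out 2: (2/47) = +1  (since 47 mod 8 = 7)
  reciprocity: (15/47) -> -(47/15)
  reduce: (2/15)
  pull out 2: (2/15) = +1  (since 15 mod 8 = 7)
  (1/15) = 1
Product of signs = 1
(154/971) = 1

1


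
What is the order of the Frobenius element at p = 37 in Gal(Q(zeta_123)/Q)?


The Frobenius at p in Gal(Q(zeta_n)/Q) = (Z/nZ)* is the class of p, so its order is ord_123(37), the smallest k >= 1 with 37^k = 1 mod 123.
n = 123 = 3 * 41, phi(123) = 80; the order divides phi(n).
Divisors of 80: 1, 2, 4, 5, 8, 10, 16, 20, 40, 80
Repeated squaring mod 123: 37^1 = 37, 37^2 = 16, 37^4 = 10, 37^8 = 100, 37^16 = 37, 37^32 = 16, 37^64 = 10
Test divisors in increasing order:
  k=1: 37^1 = 37 mod 123
  k=2: 37^2 = 16 mod 123
  k=4: 37^4 = 10 mod 123
  k=5: 37^5 = 10 * 37 = 1 mod 123  <- first divisor giving 1
Order = 5

5


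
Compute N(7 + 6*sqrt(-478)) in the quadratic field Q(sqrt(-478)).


N(a + b*sqrt(d)) = a^2 - d*b^2
= (7)^2 - (-478)*(6)^2
= 49 + 17208
= 17257

17257


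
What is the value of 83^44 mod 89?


p = 89 is prime and the exponent is (p-1)/2 = 44, so by Euler's criterion 83^44 = (83/89) = +1 or -1 mod 89.
Compute by square-and-multiply:
  44 = 32 + 8 + 4 (binary 101100)
  Repeated squaring mod 89: 83^1 = 83, 83^2 = 36, 83^4 = 50, 83^8 = 8, 83^16 = 64, 83^32 = 2
  83^44 = 83^32 * 83^8 * 83^4 = 2 * 8 * 50 mod 89
    2 * 8 = 16 = 16 mod 89
    16 * 50 = 800 = 88 mod 89
  83^44 = 88 mod 89
Result 88 = p - 1 = -1 mod 89: 83 is a quadratic non-residue mod 89. As a residue in [0, p-1] the value is 88.
83^44 mod 89 = 88

88


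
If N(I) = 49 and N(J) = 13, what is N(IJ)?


N(IJ) = N(I) * N(J)
= 49 * 13
= 637

637


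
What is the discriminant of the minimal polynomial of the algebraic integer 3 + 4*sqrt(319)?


The element 3 + 4*sqrt(319) has minimal polynomial:
x^2 - 6*x - 5095
Discriminant = (-6)^2 - 4*(-5095)
= 36 + 20380
= 20416

20416


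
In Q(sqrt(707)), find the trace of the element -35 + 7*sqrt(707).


Tr(a + b*sqrt(d)) = (a + b*sqrt(d)) + (a - b*sqrt(d)) = 2a
= 2 * (-35)
= -70

-70


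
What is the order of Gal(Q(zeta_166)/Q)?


|Gal(Q(zeta_166)/Q)| = phi(166)
= 82

82


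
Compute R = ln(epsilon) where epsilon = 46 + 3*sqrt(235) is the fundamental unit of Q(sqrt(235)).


epsilon = 46 + 3*sqrt(235)
= 91.9891
R = ln(91.9891)
= 4.5217

4.5217


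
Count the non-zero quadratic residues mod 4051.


For prime p, the number of non-zero quadratic residues is (p-1)/2.
= (4051-1)/2
= 2025

2025


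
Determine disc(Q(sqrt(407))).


For K = Q(sqrt(d)) with d squarefree: disc(K) = d if d = 1 mod 4, and disc(K) = 4d if d = 2 or 3 mod 4.
Here d = 407, and d mod 4 = 3.
d = 3 mod 4, not 1 (O_K = Z[sqrt(d)]), so disc(K) = 4d = 4 * (407) = 1628

1628


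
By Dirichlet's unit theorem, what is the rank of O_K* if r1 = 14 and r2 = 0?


By Dirichlet's unit theorem:
rank = r1 + r2 - 1
= 14 + 0 - 1
= 13

13


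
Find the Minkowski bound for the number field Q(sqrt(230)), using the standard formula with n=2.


d = 230, d mod 4 = 2, so disc(K) = 4d = 920; |disc(K)| = 920
Real quadratic field, so n = 2, s = r2 = 0, r1 = 2
M = (n!/n^n) * (4/pi)^s * sqrt(|disc(K)|) = (2!/2^2) * (4/pi)^0 * sqrt(920)
= 0.5 * 1.000000 * 30.331502
= 15.1658

15.1658
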